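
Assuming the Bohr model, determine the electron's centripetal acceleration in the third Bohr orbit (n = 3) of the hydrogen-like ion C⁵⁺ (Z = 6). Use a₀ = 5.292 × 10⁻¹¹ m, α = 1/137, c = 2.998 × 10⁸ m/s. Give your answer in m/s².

2.413 × 10²³ m/s²

r = n²a₀/Z = 7.938 × 10⁻¹¹ m, v = Zαc/n = 4.377 × 10⁶ m/s
a = v²/r = (4.377 × 10⁶)² / 7.938 × 10⁻¹¹ = 2.413 × 10²³ m/s²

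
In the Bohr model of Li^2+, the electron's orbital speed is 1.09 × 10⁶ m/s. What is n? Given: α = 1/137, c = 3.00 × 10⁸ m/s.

6

v_n = Zαc/n ⇒ n = Zαc/v = 3 × 0.00730 × 3.00 × 10⁸ / 1.09 × 10⁶ ≈ 6.03
n = 6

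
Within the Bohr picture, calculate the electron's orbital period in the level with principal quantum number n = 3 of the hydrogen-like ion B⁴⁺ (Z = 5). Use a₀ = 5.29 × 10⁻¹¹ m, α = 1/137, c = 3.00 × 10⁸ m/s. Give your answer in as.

164 as

r = n²a₀/Z = 3²·5.29 × 10⁻¹¹/5 = 9.52 × 10⁻¹¹ m
v = Zαc/n = 5·0.00730·3.00 × 10⁸/3 = 3.65 × 10⁶ m/s
T = 2πr/v = 1.64 × 10⁻¹⁶ s = 164 as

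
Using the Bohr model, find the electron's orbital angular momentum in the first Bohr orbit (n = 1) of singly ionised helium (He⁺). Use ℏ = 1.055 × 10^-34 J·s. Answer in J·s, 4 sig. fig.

L_n = nℏ = 1 × 1.055 × 10^-34 = 1.055 × 10^-34 J·s

1.055 × 10^-34 J·s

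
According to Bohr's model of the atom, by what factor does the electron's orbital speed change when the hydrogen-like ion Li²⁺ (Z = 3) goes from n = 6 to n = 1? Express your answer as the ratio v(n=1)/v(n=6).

v ∝ Z^1 · n^-1; with Z fixed, v ∝ n^-1.
v(n=1)/v(n=6) = (1/6)^-1 = 6

6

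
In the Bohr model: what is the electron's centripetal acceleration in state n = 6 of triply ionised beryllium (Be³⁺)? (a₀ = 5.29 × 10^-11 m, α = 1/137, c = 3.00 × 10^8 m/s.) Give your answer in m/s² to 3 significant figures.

r = n²a₀/Z = 4.76 × 10^-10 m, v = Zαc/n = 1.46 × 10^6 m/s
a = v²/r = (1.46 × 10^6)² / 4.76 × 10^-10 = 4.48 × 10^21 m/s²

4.48 × 10^21 m/s²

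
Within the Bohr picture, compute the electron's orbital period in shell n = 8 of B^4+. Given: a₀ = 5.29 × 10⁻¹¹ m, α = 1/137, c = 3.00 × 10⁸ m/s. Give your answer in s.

r = n²a₀/Z = 8²·5.29 × 10⁻¹¹/5 = 6.77 × 10⁻¹⁰ m
v = Zαc/n = 5·0.00730·3.00 × 10⁸/8 = 1.37 × 10⁶ m/s
T = 2πr/v = 3.11 × 10⁻¹⁵ s

3.11 × 10⁻¹⁵ s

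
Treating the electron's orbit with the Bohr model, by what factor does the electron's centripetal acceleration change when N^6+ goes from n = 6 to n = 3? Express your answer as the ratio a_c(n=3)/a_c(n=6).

16

a_c ∝ Z^3 · n^-4; with Z fixed, a_c ∝ n^-4.
a_c(n=3)/a_c(n=6) = (3/6)^-4 = 16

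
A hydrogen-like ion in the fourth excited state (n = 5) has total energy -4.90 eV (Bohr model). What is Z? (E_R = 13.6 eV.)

E_n = −E_R Z²/n² ⇒ Z² = −E_n n²/E_R = 4.90 × 5² / 13.6 ≈ 9.01
Z = 3

3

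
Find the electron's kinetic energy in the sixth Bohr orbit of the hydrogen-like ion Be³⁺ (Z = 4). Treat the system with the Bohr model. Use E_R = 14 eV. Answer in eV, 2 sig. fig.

For a Coulomb orbit the virial theorem gives K = −E_n.
E_n = −E_R·Z²/n², so K = E_R·Z²/n² = 14 × 4²/6² = 6.2 eV

6.2 eV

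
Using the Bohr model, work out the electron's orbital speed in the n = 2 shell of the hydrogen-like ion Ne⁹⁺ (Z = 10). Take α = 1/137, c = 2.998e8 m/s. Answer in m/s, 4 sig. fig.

1.094e7 m/s

v_n = Zαc/n = 10 × 0.007299 × 2.998e8 / 2
    = 1.094e7 m/s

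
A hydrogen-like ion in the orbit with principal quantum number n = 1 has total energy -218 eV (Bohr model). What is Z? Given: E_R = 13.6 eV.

E_n = −E_R Z²/n² ⇒ Z² = −E_n n²/E_R = 218 × 1² / 13.6 ≈ 16.03
Z = 4

4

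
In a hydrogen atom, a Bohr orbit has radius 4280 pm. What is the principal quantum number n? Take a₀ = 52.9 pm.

r_n = n²a₀/Z ⇒ n² = rZ/a₀ = 4280 × 1 / 52.9 ≈ 80.91
n = 9

9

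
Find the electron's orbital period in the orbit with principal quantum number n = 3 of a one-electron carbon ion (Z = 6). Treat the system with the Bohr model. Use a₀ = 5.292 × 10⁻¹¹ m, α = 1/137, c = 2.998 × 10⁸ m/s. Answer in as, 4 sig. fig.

114.0 as

r = n²a₀/Z = 3²·5.292 × 10⁻¹¹/6 = 7.938 × 10⁻¹¹ m
v = Zαc/n = 6·0.007299·2.998 × 10⁸/3 = 4.377 × 10⁶ m/s
T = 2πr/v = 1.140 × 10⁻¹⁶ s = 114.0 as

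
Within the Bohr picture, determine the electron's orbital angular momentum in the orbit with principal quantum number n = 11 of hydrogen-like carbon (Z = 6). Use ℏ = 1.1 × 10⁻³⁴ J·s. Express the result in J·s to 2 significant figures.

1.2 × 10⁻³³ J·s

L_n = nℏ = 11 × 1.1 × 10⁻³⁴ = 1.2 × 10⁻³³ J·s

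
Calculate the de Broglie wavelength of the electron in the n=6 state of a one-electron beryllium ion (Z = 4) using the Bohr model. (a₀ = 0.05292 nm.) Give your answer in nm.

0.4988 nm

The Bohr quantisation condition is nλ = 2πr_n.
r_n = n²a₀/Z = 0.4763 nm
λ = 2πr_n/n = 2π·0.4763/6 = 0.4988 nm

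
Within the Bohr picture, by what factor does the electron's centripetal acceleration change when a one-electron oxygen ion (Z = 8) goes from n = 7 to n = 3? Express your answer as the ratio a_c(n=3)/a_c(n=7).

a_c ∝ Z^3 · n^-4; with Z fixed, a_c ∝ n^-4.
a_c(n=3)/a_c(n=7) = (3/7)^-4 = 2401/81

2401/81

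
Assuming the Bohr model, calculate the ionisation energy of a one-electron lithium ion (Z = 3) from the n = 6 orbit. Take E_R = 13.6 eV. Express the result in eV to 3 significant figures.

E_n = −E_R·Z²/n² = −13.6 × 3²/6² eV = -3.40 eV
Ionisation energy = −E_n = 3.40 eV

3.40 eV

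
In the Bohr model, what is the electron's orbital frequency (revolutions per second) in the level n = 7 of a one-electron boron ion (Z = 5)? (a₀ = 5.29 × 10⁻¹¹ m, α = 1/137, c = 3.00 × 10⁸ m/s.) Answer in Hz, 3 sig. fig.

r = n²a₀/Z = 5.18 × 10⁻¹⁰ m, v = Zαc/n = 1.56 × 10⁶ m/s
f = v/(2πr) = 4.80 × 10¹⁴ Hz

4.80 × 10¹⁴ Hz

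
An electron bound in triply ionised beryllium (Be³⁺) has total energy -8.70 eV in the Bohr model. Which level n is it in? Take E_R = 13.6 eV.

5

E_n = −E_R Z²/n² ⇒ n² = E_R Z²/(−E_n) = 13.6 × 4² / 8.70 ≈ 25.01
n = 5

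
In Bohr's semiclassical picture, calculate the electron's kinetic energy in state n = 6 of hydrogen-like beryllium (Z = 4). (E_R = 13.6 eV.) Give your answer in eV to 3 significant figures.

For a Coulomb orbit the virial theorem gives K = −E_n.
E_n = −E_R·Z²/n², so K = E_R·Z²/n² = 13.6 × 4²/6² = 6.04 eV

6.04 eV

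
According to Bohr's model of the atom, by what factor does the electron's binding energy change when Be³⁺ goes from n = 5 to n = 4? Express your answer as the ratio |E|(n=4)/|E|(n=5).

|E| ∝ Z^2 · n^-2; with Z fixed, |E| ∝ n^-2.
|E|(n=4)/|E|(n=5) = (4/5)^-2 = 25/16

25/16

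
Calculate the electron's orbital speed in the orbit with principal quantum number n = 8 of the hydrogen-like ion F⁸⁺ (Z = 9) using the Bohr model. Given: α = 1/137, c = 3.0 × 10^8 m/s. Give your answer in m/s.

v_n = Zαc/n = 9 × 0.0073 × 3.0 × 10^8 / 8
    = 2.5 × 10^6 m/s

2.5 × 10^6 m/s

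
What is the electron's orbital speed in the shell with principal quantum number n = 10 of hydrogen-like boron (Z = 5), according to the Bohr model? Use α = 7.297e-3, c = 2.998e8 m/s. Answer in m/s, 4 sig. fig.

1.094e6 m/s

v_n = Zαc/n = 5 × 0.007297 × 2.998e8 / 10
    = 1.094e6 m/s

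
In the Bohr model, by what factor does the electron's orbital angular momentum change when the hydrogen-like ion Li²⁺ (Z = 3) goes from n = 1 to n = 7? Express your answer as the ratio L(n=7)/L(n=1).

L = nℏ depends only on n, so L ∝ n.
L(n=7)/L(n=1) = (7/1)^1 = 7

7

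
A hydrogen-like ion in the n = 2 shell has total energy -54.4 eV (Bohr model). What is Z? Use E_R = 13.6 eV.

4

E_n = −E_R Z²/n² ⇒ Z² = −E_n n²/E_R = 54.4 × 2² / 13.6 ≈ 16.00
Z = 4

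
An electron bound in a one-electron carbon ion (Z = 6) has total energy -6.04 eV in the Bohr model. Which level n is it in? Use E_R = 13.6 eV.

E_n = −E_R Z²/n² ⇒ n² = E_R Z²/(−E_n) = 13.6 × 6² / 6.04 ≈ 81.06
n = 9

9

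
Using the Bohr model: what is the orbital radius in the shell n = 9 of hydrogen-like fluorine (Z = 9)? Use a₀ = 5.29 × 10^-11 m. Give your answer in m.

r_n = n²a₀/Z = 9² × 5.29 × 10^-11 / 9
    = 81 × 5.29 × 10^-11 / 9 = 4.76 × 10^-10 m

4.76 × 10^-10 m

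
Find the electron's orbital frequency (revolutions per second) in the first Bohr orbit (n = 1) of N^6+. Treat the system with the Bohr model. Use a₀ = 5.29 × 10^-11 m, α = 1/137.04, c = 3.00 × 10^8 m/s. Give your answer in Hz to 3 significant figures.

r = n²a₀/Z = 7.56 × 10^-12 m, v = Zαc/n = 1.53 × 10^7 m/s
f = v/(2πr) = 3.23 × 10^17 Hz

3.23 × 10^17 Hz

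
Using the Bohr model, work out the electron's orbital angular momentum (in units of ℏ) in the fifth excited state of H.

6

L_n = nℏ, so L/ℏ = n = 6.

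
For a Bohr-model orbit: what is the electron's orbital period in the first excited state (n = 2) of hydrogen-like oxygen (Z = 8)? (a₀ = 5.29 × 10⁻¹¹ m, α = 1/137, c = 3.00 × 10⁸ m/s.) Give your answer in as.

19.0 as

r = n²a₀/Z = 2²·5.29 × 10⁻¹¹/8 = 2.65 × 10⁻¹¹ m
v = Zαc/n = 8·0.00730·3.00 × 10⁸/2 = 8.76 × 10⁶ m/s
T = 2πr/v = 1.90 × 10⁻¹⁷ s = 19.0 as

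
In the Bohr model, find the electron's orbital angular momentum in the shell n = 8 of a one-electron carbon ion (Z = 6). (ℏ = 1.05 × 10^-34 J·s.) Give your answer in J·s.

L_n = nℏ = 8 × 1.05 × 10^-34 = 8.40 × 10^-34 J·s

8.40 × 10^-34 J·s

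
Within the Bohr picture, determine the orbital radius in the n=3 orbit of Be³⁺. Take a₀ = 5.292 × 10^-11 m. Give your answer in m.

r_n = n²a₀/Z = 3² × 5.292 × 10^-11 / 4
    = 9 × 5.292 × 10^-11 / 4 = 1.191 × 10^-10 m

1.191 × 10^-10 m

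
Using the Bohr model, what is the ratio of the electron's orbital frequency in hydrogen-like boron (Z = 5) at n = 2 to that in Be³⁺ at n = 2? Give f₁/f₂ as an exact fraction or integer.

25/16

f ∝ Z^2 · n^-3
f₁/f₂ = (5/4)^2 · (2/2)^-3 = 25/16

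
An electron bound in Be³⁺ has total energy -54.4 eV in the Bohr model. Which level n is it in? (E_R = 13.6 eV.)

2

E_n = −E_R Z²/n² ⇒ n² = E_R Z²/(−E_n) = 13.6 × 4² / 54.4 ≈ 4.00
n = 2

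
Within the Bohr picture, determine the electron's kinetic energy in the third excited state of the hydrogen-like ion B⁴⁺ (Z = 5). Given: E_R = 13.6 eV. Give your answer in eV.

21.2 eV

For a Coulomb orbit the virial theorem gives K = −E_n.
E_n = −E_R·Z²/n², so K = E_R·Z²/n² = 13.6 × 5²/4² = 21.2 eV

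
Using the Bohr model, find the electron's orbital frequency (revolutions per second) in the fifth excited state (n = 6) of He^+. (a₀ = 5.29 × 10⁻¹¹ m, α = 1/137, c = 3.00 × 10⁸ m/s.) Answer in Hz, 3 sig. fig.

r = n²a₀/Z = 9.52 × 10⁻¹⁰ m, v = Zαc/n = 7.30 × 10⁵ m/s
f = v/(2πr) = 1.22 × 10¹⁴ Hz

1.22 × 10¹⁴ Hz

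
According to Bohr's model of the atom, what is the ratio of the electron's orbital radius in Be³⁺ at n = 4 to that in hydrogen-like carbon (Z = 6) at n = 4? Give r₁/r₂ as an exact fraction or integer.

3/2

r ∝ Z^-1 · n^2
r₁/r₂ = (4/6)^-1 · (4/4)^2 = 3/2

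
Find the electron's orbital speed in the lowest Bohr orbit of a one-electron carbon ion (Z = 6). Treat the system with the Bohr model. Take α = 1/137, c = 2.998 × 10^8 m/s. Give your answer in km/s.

1.313 × 10^4 km/s

v_n = Zαc/n = 6 × 0.007299 × 2.998 × 10^8 / 1
    = 1.313 × 10^4 km/s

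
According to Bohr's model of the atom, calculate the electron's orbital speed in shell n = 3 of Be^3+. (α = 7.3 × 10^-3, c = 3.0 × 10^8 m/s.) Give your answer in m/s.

v_n = Zαc/n = 4 × 0.0073 × 3.0 × 10^8 / 3
    = 2.9 × 10^6 m/s

2.9 × 10^6 m/s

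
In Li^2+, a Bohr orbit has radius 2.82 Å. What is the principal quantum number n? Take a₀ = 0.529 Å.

r_n = n²a₀/Z ⇒ n² = rZ/a₀ = 2.82 × 3 / 0.529 ≈ 15.99
n = 4

4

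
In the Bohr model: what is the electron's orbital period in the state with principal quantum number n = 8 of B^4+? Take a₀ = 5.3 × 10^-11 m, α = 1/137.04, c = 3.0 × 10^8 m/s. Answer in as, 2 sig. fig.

3100 as

r = n²a₀/Z = 8²·5.3 × 10^-11/5 = 6.8 × 10^-10 m
v = Zαc/n = 5·0.0073·3.0 × 10^8/8 = 1.4 × 10^6 m/s
T = 2πr/v = 3.1 × 10^-15 s = 3100 as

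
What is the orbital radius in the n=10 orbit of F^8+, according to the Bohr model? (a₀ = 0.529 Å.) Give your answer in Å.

5.88 Å

r_n = n²a₀/Z = 10² × 0.529 / 9
    = 100 × 0.529 / 9 = 5.88 Å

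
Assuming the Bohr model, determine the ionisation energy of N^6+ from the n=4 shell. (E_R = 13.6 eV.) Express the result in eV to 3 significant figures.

41.6 eV

E_n = −E_R·Z²/n² = −13.6 × 7²/4² eV = -41.6 eV
Ionisation energy = −E_n = 41.6 eV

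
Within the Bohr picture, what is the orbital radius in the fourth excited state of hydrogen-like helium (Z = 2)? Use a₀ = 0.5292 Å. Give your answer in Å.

r_n = n²a₀/Z = 5² × 0.5292 / 2
    = 25 × 0.5292 / 2 = 6.615 Å

6.615 Å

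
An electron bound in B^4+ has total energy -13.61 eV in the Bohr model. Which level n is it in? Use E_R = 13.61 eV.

5

E_n = −E_R Z²/n² ⇒ n² = E_R Z²/(−E_n) = 13.61 × 5² / 13.61 ≈ 25.00
n = 5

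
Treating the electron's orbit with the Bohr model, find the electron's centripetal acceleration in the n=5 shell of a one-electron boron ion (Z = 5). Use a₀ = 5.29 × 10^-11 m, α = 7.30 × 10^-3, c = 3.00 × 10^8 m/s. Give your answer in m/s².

1.81 × 10^22 m/s²

r = n²a₀/Z = 2.64 × 10^-10 m, v = Zαc/n = 2.19 × 10^6 m/s
a = v²/r = (2.19 × 10^6)² / 2.64 × 10^-10 = 1.81 × 10^22 m/s²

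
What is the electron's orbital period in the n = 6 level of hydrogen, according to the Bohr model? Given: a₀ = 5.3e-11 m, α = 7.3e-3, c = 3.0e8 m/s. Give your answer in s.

r = n²a₀/Z = 6²·5.3e-11/1 = 1.9e-9 m
v = Zαc/n = 1·0.0073·3.0e8/6 = 3.6e5 m/s
T = 2πr/v = 3.3e-14 s

3.3e-14 s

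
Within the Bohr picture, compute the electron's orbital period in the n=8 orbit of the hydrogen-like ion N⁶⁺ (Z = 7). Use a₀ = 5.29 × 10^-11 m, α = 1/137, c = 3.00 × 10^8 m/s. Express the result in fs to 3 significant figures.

r = n²a₀/Z = 8²·5.29 × 10^-11/7 = 4.84 × 10^-10 m
v = Zαc/n = 7·0.00730·3.00 × 10^8/8 = 1.92 × 10^6 m/s
T = 2πr/v = 1.59 × 10^-15 s = 1.59 fs

1.59 fs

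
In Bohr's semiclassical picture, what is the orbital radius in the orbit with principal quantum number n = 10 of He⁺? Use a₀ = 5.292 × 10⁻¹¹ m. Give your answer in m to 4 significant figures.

2.646 × 10⁻⁹ m

r_n = n²a₀/Z = 10² × 5.292 × 10⁻¹¹ / 2
    = 100 × 5.292 × 10⁻¹¹ / 2 = 2.646 × 10⁻⁹ m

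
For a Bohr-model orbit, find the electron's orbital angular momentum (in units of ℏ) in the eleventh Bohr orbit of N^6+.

11

L_n = nℏ, so L/ℏ = n = 11.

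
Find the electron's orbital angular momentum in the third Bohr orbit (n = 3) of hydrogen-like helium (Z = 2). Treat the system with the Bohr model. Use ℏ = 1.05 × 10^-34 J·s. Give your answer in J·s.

3.15 × 10^-34 J·s

L_n = nℏ = 3 × 1.05 × 10^-34 = 3.15 × 10^-34 J·s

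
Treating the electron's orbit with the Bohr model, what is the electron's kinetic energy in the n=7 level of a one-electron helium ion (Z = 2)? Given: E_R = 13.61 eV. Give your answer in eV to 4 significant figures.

For a Coulomb orbit the virial theorem gives K = −E_n.
E_n = −E_R·Z²/n², so K = E_R·Z²/n² = 13.61 × 2²/7² = 1.111 eV

1.111 eV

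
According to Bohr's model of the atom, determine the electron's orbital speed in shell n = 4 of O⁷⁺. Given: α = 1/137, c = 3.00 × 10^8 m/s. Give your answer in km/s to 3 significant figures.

4380 km/s

v_n = Zαc/n = 8 × 0.00730 × 3.00 × 10^8 / 4
    = 4380 km/s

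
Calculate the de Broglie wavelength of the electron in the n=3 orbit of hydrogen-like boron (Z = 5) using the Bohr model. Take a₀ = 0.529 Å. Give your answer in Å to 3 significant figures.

The Bohr quantisation condition is nλ = 2πr_n.
r_n = n²a₀/Z = 0.952 Å
λ = 2πr_n/n = 2π·0.952/3 = 1.99 Å

1.99 Å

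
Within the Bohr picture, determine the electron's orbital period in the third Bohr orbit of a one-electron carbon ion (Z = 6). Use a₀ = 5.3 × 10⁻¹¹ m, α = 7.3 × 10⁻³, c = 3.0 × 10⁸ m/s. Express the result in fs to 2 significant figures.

r = n²a₀/Z = 3²·5.3 × 10⁻¹¹/6 = 8.0 × 10⁻¹¹ m
v = Zαc/n = 6·0.0073·3.0 × 10⁸/3 = 4.4 × 10⁶ m/s
T = 2πr/v = 1.1 × 10⁻¹⁶ s = 0.11 fs

0.11 fs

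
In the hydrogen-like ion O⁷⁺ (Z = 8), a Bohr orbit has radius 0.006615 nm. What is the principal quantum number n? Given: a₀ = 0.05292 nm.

1

r_n = n²a₀/Z ⇒ n² = rZ/a₀ = 0.006615 × 8 / 0.05292 ≈ 1.00
n = 1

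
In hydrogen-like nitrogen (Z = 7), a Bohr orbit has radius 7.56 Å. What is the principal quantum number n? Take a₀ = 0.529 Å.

10

r_n = n²a₀/Z ⇒ n² = rZ/a₀ = 7.56 × 7 / 0.529 ≈ 100.04
n = 10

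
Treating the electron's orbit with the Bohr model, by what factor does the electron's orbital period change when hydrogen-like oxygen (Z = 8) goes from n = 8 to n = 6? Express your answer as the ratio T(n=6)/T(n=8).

T ∝ Z^-2 · n^3; with Z fixed, T ∝ n^3.
T(n=6)/T(n=8) = (6/8)^3 = 27/64

27/64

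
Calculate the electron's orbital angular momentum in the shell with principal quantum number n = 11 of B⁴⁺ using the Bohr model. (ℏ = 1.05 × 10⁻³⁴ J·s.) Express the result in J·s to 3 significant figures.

L_n = nℏ = 11 × 1.05 × 10⁻³⁴ = 1.16 × 10⁻³³ J·s

1.16 × 10⁻³³ J·s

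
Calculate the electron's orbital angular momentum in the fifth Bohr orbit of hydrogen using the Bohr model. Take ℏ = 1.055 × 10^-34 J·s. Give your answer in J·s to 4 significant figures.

L_n = nℏ = 5 × 1.055 × 10^-34 = 5.275 × 10^-34 J·s

5.275 × 10^-34 J·s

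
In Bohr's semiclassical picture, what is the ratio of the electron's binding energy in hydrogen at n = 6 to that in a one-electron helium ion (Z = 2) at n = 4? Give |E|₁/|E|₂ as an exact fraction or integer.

1/9

|E| ∝ Z^2 · n^-2
|E|₁/|E|₂ = (1/2)^2 · (6/4)^-2 = 1/9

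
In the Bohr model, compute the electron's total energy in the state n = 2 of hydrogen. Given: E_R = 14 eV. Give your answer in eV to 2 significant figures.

E_n = −E_R·Z²/n² = −14 × 1²/2² = -3.5 eV

-3.5 eV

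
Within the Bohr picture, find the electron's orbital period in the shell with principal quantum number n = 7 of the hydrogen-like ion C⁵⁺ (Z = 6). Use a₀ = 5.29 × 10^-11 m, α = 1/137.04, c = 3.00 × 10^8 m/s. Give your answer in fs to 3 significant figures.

r = n²a₀/Z = 7²·5.29 × 10^-11/6 = 4.32 × 10^-10 m
v = Zαc/n = 6·0.00730·3.00 × 10^8/7 = 1.88 × 10^6 m/s
T = 2πr/v = 1.45 × 10^-15 s = 1.45 fs

1.45 fs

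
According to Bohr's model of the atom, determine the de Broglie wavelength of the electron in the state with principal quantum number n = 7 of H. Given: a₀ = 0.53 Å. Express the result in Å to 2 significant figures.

23 Å

The Bohr quantisation condition is nλ = 2πr_n.
r_n = n²a₀/Z = 26 Å
λ = 2πr_n/n = 2π·26/7 = 23 Å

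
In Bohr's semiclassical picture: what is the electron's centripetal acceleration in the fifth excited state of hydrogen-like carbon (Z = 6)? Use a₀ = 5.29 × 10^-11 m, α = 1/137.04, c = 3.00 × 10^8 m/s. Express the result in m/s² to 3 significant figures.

r = n²a₀/Z = 3.17 × 10^-10 m, v = Zαc/n = 2.19 × 10^6 m/s
a = v²/r = (2.19 × 10^6)² / 3.17 × 10^-10 = 1.51 × 10^22 m/s²

1.51 × 10^22 m/s²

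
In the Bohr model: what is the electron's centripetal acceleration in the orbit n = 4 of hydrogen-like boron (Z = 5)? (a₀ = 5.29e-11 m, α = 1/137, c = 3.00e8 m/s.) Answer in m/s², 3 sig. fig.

4.43e22 m/s²

r = n²a₀/Z = 1.69e-10 m, v = Zαc/n = 2.74e6 m/s
a = v²/r = (2.74e6)² / 1.69e-10 = 4.43e22 m/s²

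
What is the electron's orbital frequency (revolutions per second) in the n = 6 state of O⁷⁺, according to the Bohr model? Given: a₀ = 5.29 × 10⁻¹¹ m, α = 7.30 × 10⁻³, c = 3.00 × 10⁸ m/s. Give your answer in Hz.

r = n²a₀/Z = 2.38 × 10⁻¹⁰ m, v = Zαc/n = 2.92 × 10⁶ m/s
f = v/(2πr) = 1.95 × 10¹⁵ Hz

1.95 × 10¹⁵ Hz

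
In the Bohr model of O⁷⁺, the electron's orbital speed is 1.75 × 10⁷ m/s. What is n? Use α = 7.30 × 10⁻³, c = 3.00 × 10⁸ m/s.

v_n = Zαc/n ⇒ n = Zαc/v = 8 × 0.00730 × 3.00 × 10⁸ / 1.75 × 10⁷ ≈ 1.00
n = 1

1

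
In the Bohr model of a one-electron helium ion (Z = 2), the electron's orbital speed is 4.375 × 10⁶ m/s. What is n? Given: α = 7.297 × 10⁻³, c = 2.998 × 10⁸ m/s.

1

v_n = Zαc/n ⇒ n = Zαc/v = 2 × 0.007297 × 2.998 × 10⁸ / 4.375 × 10⁶ ≈ 1.00
n = 1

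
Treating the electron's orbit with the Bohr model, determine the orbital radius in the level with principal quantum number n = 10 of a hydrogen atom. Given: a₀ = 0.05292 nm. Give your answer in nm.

r_n = n²a₀/Z = 10² × 0.05292 / 1
    = 100 × 0.05292 / 1 = 5.292 nm

5.292 nm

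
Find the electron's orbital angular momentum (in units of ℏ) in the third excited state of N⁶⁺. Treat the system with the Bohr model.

L_n = nℏ, so L/ℏ = n = 4.

4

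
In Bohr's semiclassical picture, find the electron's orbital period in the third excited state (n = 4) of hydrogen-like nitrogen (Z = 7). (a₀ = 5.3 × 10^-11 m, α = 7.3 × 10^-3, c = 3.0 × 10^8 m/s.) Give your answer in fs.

r = n²a₀/Z = 4²·5.3 × 10^-11/7 = 1.2 × 10^-10 m
v = Zαc/n = 7·0.0073·3.0 × 10^8/4 = 3.8 × 10^6 m/s
T = 2πr/v = 2.0 × 10^-16 s = 0.20 fs

0.20 fs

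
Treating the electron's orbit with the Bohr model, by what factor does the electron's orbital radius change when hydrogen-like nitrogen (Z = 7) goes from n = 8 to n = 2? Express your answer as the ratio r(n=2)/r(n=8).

1/16

r ∝ Z^-1 · n^2; with Z fixed, r ∝ n^2.
r(n=2)/r(n=8) = (2/8)^2 = 1/16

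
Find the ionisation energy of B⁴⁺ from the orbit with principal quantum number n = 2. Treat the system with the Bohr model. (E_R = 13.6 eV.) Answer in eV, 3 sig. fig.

E_n = −E_R·Z²/n² = −13.6 × 5²/2² eV = -85.0 eV
Ionisation energy = −E_n = 85.0 eV

85.0 eV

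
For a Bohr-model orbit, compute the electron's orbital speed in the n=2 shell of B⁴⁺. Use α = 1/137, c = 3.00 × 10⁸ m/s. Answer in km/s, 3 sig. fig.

v_n = Zαc/n = 5 × 0.00730 × 3.00 × 10⁸ / 2
    = 5470 km/s

5470 km/s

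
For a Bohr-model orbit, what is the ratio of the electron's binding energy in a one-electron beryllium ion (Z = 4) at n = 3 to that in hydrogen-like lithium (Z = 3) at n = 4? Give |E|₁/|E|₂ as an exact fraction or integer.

|E| ∝ Z^2 · n^-2
|E|₁/|E|₂ = (4/3)^2 · (3/4)^-2 = 256/81

256/81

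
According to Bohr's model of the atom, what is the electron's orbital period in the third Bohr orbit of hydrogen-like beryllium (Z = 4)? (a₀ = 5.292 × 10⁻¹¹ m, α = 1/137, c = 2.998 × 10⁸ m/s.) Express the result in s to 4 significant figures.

2.564 × 10⁻¹⁶ s

r = n²a₀/Z = 3²·5.292 × 10⁻¹¹/4 = 1.191 × 10⁻¹⁰ m
v = Zαc/n = 4·0.007299·2.998 × 10⁸/3 = 2.918 × 10⁶ m/s
T = 2πr/v = 2.564 × 10⁻¹⁶ s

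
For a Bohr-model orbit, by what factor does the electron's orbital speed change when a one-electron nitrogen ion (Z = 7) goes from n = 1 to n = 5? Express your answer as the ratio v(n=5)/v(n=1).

1/5

v ∝ Z^1 · n^-1; with Z fixed, v ∝ n^-1.
v(n=5)/v(n=1) = (5/1)^-1 = 1/5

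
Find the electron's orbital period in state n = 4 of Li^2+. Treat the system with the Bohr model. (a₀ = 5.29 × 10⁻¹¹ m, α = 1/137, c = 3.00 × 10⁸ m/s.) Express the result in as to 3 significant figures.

r = n²a₀/Z = 4²·5.29 × 10⁻¹¹/3 = 2.82 × 10⁻¹⁰ m
v = Zαc/n = 3·0.00730·3.00 × 10⁸/4 = 1.64 × 10⁶ m/s
T = 2πr/v = 1.08 × 10⁻¹⁵ s = 1080 as

1080 as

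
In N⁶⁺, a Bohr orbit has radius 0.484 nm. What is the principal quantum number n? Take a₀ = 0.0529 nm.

8

r_n = n²a₀/Z ⇒ n² = rZ/a₀ = 0.484 × 7 / 0.0529 ≈ 64.05
n = 8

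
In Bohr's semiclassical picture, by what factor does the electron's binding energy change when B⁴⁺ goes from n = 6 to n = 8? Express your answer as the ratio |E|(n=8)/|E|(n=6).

|E| ∝ Z^2 · n^-2; with Z fixed, |E| ∝ n^-2.
|E|(n=8)/|E|(n=6) = (8/6)^-2 = 9/16

9/16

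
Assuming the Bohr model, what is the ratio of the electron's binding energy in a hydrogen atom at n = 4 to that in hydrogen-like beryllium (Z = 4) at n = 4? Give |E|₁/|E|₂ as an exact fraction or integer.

|E| ∝ Z^2 · n^-2
|E|₁/|E|₂ = (1/4)^2 · (4/4)^-2 = 1/16

1/16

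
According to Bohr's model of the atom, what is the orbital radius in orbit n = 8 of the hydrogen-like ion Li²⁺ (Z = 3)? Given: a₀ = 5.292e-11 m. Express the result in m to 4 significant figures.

1.129e-9 m

r_n = n²a₀/Z = 8² × 5.292e-11 / 3
    = 64 × 5.292e-11 / 3 = 1.129e-9 m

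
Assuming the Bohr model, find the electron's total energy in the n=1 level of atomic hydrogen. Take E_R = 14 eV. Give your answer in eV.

-14 eV

E_n = −E_R·Z²/n² = −14 × 1²/1² = -14 eV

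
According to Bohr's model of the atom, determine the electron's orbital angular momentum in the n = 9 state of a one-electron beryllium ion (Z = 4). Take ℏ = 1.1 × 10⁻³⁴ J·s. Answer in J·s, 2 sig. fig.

9.9 × 10⁻³⁴ J·s

L_n = nℏ = 9 × 1.1 × 10⁻³⁴ = 9.9 × 10⁻³⁴ J·s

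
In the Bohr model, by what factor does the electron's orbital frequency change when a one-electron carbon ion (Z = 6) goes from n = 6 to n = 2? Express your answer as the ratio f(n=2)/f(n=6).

27

f ∝ Z^2 · n^-3; with Z fixed, f ∝ n^-3.
f(n=2)/f(n=6) = (2/6)^-3 = 27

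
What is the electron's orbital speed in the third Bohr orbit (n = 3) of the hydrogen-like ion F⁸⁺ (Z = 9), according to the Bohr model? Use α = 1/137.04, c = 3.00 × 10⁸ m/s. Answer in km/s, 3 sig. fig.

v_n = Zαc/n = 9 × 0.00730 × 3.00 × 10⁸ / 3
    = 6570 km/s

6570 km/s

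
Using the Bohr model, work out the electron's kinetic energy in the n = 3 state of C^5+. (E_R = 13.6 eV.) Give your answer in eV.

For a Coulomb orbit the virial theorem gives K = −E_n.
E_n = −E_R·Z²/n², so K = E_R·Z²/n² = 13.6 × 6²/3² = 54.4 eV

54.4 eV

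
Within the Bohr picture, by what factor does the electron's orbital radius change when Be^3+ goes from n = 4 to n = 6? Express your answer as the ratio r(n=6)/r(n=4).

9/4

r ∝ Z^-1 · n^2; with Z fixed, r ∝ n^2.
r(n=6)/r(n=4) = (6/4)^2 = 9/4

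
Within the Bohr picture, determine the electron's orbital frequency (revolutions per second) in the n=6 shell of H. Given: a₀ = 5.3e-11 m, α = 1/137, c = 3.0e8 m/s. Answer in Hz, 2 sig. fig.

3.0e13 Hz

r = n²a₀/Z = 1.9e-9 m, v = Zαc/n = 3.6e5 m/s
f = v/(2πr) = 3.0e13 Hz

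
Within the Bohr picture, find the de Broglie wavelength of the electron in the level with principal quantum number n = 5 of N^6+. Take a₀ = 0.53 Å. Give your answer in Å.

2.4 Å

The Bohr quantisation condition is nλ = 2πr_n.
r_n = n²a₀/Z = 1.9 Å
λ = 2πr_n/n = 2π·1.9/5 = 2.4 Å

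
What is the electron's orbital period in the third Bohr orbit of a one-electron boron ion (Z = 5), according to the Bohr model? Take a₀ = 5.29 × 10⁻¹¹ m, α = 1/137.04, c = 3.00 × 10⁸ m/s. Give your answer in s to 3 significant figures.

1.64 × 10⁻¹⁶ s

r = n²a₀/Z = 3²·5.29 × 10⁻¹¹/5 = 9.52 × 10⁻¹¹ m
v = Zαc/n = 5·0.00730·3.00 × 10⁸/3 = 3.65 × 10⁶ m/s
T = 2πr/v = 1.64 × 10⁻¹⁶ s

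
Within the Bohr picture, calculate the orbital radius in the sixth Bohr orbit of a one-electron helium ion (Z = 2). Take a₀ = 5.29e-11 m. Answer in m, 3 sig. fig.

r_n = n²a₀/Z = 6² × 5.29e-11 / 2
    = 36 × 5.29e-11 / 2 = 9.52e-10 m

9.52e-10 m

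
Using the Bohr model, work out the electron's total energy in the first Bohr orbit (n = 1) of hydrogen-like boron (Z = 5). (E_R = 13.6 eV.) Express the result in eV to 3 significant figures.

E_n = −E_R·Z²/n² = −13.6 × 5²/1² = -340 eV

-340 eV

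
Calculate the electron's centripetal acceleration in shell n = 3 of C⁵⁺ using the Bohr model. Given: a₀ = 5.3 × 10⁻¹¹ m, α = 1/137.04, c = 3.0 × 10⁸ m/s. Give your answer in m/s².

2.4 × 10²³ m/s²

r = n²a₀/Z = 8.0 × 10⁻¹¹ m, v = Zαc/n = 4.4 × 10⁶ m/s
a = v²/r = (4.4 × 10⁶)² / 8.0 × 10⁻¹¹ = 2.4 × 10²³ m/s²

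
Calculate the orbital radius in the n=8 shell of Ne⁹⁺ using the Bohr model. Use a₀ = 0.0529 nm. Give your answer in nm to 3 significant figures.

0.339 nm

r_n = n²a₀/Z = 8² × 0.0529 / 10
    = 64 × 0.0529 / 10 = 0.339 nm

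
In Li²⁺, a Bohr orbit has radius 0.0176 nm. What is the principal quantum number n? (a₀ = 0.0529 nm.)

r_n = n²a₀/Z ⇒ n² = rZ/a₀ = 0.0176 × 3 / 0.0529 ≈ 1.00
n = 1

1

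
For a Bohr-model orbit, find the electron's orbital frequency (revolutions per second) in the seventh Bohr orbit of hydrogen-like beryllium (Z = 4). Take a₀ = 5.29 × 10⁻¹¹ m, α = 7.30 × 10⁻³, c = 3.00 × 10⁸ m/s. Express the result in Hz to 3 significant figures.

3.07 × 10¹⁴ Hz

r = n²a₀/Z = 6.48 × 10⁻¹⁰ m, v = Zαc/n = 1.25 × 10⁶ m/s
f = v/(2πr) = 3.07 × 10¹⁴ Hz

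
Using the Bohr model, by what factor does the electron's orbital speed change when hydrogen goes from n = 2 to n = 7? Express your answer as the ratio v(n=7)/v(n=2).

v ∝ Z^1 · n^-1; with Z fixed, v ∝ n^-1.
v(n=7)/v(n=2) = (7/2)^-1 = 2/7

2/7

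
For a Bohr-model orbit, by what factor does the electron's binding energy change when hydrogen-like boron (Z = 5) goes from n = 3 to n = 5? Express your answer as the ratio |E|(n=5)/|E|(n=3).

9/25

|E| ∝ Z^2 · n^-2; with Z fixed, |E| ∝ n^-2.
|E|(n=5)/|E|(n=3) = (5/3)^-2 = 9/25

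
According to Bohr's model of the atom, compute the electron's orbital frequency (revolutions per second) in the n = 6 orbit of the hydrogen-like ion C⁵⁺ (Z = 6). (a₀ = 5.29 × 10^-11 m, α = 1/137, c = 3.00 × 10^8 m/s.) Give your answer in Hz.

r = n²a₀/Z = 3.17 × 10^-10 m, v = Zαc/n = 2.19 × 10^6 m/s
f = v/(2πr) = 1.10 × 10^15 Hz

1.10 × 10^15 Hz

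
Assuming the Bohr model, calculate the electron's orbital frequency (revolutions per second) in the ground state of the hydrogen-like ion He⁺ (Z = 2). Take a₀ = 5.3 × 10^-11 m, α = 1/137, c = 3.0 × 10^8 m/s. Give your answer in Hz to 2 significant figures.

2.6 × 10^16 Hz

r = n²a₀/Z = 2.6 × 10^-11 m, v = Zαc/n = 4.4 × 10^6 m/s
f = v/(2πr) = 2.6 × 10^16 Hz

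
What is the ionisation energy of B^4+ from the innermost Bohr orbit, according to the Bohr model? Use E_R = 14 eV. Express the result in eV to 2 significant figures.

E_n = −E_R·Z²/n² = −14 × 5²/1² eV = -350 eV
Ionisation energy = −E_n = 350 eV

350 eV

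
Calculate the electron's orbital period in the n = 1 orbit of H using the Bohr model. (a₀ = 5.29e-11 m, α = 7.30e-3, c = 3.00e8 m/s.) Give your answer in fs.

0.152 fs

r = n²a₀/Z = 1²·5.29e-11/1 = 5.29e-11 m
v = Zαc/n = 1·0.00730·3.00e8/1 = 2.19e6 m/s
T = 2πr/v = 1.52e-16 s = 0.152 fs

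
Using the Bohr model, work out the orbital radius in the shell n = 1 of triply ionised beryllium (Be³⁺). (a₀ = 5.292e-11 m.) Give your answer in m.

r_n = n²a₀/Z = 1² × 5.292e-11 / 4
    = 1 × 5.292e-11 / 4 = 1.323e-11 m

1.323e-11 m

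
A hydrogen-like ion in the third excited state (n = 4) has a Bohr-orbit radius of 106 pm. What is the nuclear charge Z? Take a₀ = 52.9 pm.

r_n = n²a₀/Z ⇒ Z = n²a₀/r = 4² × 52.9 / 106 ≈ 7.98
Z = 8

8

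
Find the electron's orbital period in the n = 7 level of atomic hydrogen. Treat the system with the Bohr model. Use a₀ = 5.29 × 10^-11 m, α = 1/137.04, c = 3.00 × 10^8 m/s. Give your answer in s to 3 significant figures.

r = n²a₀/Z = 7²·5.29 × 10^-11/1 = 2.59 × 10^-9 m
v = Zαc/n = 1·0.00730·3.00 × 10^8/7 = 3.13 × 10^5 m/s
T = 2πr/v = 5.21 × 10^-14 s

5.21 × 10^-14 s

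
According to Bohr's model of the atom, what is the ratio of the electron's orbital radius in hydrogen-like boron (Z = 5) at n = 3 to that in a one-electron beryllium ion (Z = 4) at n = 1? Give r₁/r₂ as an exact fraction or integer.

36/5

r ∝ Z^-1 · n^2
r₁/r₂ = (5/4)^-1 · (3/1)^2 = 36/5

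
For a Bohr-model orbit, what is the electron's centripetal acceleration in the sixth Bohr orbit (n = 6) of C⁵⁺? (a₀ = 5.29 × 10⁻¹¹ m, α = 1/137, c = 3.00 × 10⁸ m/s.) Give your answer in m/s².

r = n²a₀/Z = 3.17 × 10⁻¹⁰ m, v = Zαc/n = 2.19 × 10⁶ m/s
a = v²/r = (2.19 × 10⁶)² / 3.17 × 10⁻¹⁰ = 1.51 × 10²² m/s²

1.51 × 10²² m/s²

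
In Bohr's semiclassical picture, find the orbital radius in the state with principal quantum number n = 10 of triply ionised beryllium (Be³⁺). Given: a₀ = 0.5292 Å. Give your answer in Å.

13.23 Å

r_n = n²a₀/Z = 10² × 0.5292 / 4
    = 100 × 0.5292 / 4 = 13.23 Å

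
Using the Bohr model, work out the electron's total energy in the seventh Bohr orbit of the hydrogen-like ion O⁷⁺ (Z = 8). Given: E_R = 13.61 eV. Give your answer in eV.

E_n = −E_R·Z²/n² = −13.61 × 8²/7² = -17.78 eV

-17.78 eV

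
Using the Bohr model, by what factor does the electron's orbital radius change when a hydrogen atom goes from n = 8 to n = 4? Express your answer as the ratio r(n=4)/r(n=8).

1/4

r ∝ Z^-1 · n^2; with Z fixed, r ∝ n^2.
r(n=4)/r(n=8) = (4/8)^2 = 1/4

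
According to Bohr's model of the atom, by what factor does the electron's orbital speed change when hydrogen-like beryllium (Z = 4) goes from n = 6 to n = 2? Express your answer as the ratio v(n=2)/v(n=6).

3

v ∝ Z^1 · n^-1; with Z fixed, v ∝ n^-1.
v(n=2)/v(n=6) = (2/6)^-1 = 3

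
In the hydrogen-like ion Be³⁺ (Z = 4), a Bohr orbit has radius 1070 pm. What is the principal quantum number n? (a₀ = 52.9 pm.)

r_n = n²a₀/Z ⇒ n² = rZ/a₀ = 1070 × 4 / 52.9 ≈ 80.91
n = 9

9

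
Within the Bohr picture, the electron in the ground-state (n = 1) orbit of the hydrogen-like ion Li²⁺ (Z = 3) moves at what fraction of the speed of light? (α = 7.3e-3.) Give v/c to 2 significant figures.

0.022

v_n = Zαc/n, so v/c = Zα/n = 3 × 0.0073 / 1 = 0.022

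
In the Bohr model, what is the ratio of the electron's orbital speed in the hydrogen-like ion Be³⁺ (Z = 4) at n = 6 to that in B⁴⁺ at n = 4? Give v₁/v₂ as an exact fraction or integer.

v ∝ Z^1 · n^-1
v₁/v₂ = (4/5)^1 · (6/4)^-1 = 8/15

8/15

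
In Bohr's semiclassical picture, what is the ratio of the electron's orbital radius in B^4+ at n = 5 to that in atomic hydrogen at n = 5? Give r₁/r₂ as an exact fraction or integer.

1/5

r ∝ Z^-1 · n^2
r₁/r₂ = (5/1)^-1 · (5/5)^2 = 1/5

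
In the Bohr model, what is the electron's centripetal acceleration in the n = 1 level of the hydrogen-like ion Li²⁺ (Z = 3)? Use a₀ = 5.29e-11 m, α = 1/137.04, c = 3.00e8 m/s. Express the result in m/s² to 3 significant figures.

2.45e24 m/s²

r = n²a₀/Z = 1.76e-11 m, v = Zαc/n = 6.57e6 m/s
a = v²/r = (6.57e6)² / 1.76e-11 = 2.45e24 m/s²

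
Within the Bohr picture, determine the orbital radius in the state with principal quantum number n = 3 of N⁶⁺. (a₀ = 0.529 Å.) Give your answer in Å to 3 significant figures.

r_n = n²a₀/Z = 3² × 0.529 / 7
    = 9 × 0.529 / 7 = 0.680 Å

0.680 Å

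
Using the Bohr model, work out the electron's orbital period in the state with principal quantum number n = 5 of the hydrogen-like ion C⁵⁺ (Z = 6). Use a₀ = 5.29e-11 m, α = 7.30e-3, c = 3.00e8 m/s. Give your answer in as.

r = n²a₀/Z = 5²·5.29e-11/6 = 2.20e-10 m
v = Zαc/n = 6·0.00730·3.00e8/5 = 2.63e6 m/s
T = 2πr/v = 5.27e-16 s = 527 as

527 as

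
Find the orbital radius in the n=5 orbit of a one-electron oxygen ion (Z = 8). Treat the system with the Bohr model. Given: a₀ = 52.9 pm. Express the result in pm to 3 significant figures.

165 pm

r_n = n²a₀/Z = 5² × 52.9 / 8
    = 25 × 52.9 / 8 = 165 pm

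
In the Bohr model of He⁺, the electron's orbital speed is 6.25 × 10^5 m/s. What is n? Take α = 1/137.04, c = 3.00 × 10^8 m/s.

v_n = Zαc/n ⇒ n = Zαc/v = 2 × 0.00730 × 3.00 × 10^8 / 6.25 × 10^5 ≈ 7.01
n = 7

7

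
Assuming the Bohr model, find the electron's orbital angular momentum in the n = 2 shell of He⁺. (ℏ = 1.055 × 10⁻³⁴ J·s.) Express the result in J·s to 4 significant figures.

2.110 × 10⁻³⁴ J·s

L_n = nℏ = 2 × 1.055 × 10⁻³⁴ = 2.110 × 10⁻³⁴ J·s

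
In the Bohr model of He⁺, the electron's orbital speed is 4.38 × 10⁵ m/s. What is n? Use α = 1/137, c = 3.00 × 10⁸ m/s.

v_n = Zαc/n ⇒ n = Zαc/v = 2 × 0.00730 × 3.00 × 10⁸ / 4.38 × 10⁵ ≈ 10.00
n = 10

10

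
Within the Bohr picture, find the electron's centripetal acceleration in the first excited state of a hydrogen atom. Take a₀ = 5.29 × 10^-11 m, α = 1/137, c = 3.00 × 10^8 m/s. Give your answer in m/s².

5.67 × 10^21 m/s²

r = n²a₀/Z = 2.12 × 10^-10 m, v = Zαc/n = 1.09 × 10^6 m/s
a = v²/r = (1.09 × 10^6)² / 2.12 × 10^-10 = 5.67 × 10^21 m/s²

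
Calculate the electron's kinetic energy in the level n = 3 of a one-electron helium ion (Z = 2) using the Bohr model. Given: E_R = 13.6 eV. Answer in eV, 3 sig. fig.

6.04 eV

For a Coulomb orbit the virial theorem gives K = −E_n.
E_n = −E_R·Z²/n², so K = E_R·Z²/n² = 13.6 × 2²/3² = 6.04 eV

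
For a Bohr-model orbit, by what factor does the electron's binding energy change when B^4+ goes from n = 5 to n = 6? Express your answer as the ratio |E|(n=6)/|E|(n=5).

|E| ∝ Z^2 · n^-2; with Z fixed, |E| ∝ n^-2.
|E|(n=6)/|E|(n=5) = (6/5)^-2 = 25/36

25/36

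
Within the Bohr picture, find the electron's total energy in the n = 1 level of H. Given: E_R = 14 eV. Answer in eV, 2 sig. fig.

E_n = −E_R·Z²/n² = −14 × 1²/1² = -14 eV

-14 eV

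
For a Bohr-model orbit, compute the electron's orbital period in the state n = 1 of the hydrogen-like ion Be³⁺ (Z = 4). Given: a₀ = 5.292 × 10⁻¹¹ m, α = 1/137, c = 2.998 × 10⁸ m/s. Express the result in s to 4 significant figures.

r = n²a₀/Z = 1²·5.292 × 10⁻¹¹/4 = 1.323 × 10⁻¹¹ m
v = Zαc/n = 4·0.007299·2.998 × 10⁸/1 = 8.753 × 10⁶ m/s
T = 2πr/v = 9.497 × 10⁻¹⁸ s

9.497 × 10⁻¹⁸ s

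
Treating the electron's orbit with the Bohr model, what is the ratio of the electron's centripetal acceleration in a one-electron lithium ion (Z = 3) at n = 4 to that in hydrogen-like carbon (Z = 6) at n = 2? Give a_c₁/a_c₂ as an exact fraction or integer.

a_c ∝ Z^3 · n^-4
a_c₁/a_c₂ = (3/6)^3 · (4/2)^-4 = 1/128

1/128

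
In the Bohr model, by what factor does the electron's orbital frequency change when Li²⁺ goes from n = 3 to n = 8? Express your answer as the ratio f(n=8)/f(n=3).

27/512

f ∝ Z^2 · n^-3; with Z fixed, f ∝ n^-3.
f(n=8)/f(n=3) = (8/3)^-3 = 27/512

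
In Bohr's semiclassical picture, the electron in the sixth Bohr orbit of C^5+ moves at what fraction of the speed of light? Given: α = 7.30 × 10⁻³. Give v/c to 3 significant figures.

v_n = Zαc/n, so v/c = Zα/n = 6 × 0.00730 / 6 = 0.00730

0.00730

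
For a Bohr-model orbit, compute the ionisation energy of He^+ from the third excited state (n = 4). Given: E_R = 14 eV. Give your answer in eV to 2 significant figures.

3.5 eV

E_n = −E_R·Z²/n² = −14 × 2²/4² eV = -3.5 eV
Ionisation energy = −E_n = 3.5 eV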